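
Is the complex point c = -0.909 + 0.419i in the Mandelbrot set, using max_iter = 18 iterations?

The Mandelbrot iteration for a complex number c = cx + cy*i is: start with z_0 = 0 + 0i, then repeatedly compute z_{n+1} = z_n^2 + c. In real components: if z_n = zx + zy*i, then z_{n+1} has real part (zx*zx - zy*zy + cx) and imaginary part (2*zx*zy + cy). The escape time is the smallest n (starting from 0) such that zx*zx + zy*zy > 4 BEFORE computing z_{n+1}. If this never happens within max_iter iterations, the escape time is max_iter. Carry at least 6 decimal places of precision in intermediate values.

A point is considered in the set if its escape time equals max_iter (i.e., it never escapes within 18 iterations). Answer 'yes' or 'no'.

Answer: no

Derivation:
z_0 = 0 + 0i, c = -0.9090 + 0.4190i
Iter 1: z = -0.9090 + 0.4190i, |z|^2 = 1.0018
Iter 2: z = -0.2583 + -0.3427i, |z|^2 = 0.1842
Iter 3: z = -0.9598 + 0.5960i, |z|^2 = 1.2764
Iter 4: z = -0.3431 + -0.7251i, |z|^2 = 0.6435
Iter 5: z = -1.3171 + 0.9166i, |z|^2 = 2.5749
Iter 6: z = -0.0145 + -1.9955i, |z|^2 = 3.9823
Iter 7: z = -4.8909 + 0.4769i, |z|^2 = 24.1481
Escaped at iteration 7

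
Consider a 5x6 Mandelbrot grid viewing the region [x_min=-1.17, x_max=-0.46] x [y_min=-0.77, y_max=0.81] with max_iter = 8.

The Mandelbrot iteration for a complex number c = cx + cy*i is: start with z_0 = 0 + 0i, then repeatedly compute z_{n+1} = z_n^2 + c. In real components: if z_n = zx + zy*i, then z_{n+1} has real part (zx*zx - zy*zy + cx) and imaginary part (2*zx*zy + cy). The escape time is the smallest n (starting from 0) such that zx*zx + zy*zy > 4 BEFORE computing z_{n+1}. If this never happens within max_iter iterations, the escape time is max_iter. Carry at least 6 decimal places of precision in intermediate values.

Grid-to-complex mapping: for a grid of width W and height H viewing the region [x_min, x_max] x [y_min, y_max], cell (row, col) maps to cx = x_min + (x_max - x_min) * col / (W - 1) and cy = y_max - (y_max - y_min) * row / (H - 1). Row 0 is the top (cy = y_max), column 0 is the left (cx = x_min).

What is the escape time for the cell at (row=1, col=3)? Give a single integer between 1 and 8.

Answer: 8

Derivation:
z_0 = 0 + 0i, c = -0.6375 + 0.4940i
Iter 1: z = -0.6375 + 0.4940i, |z|^2 = 0.6504
Iter 2: z = -0.4751 + -0.1358i, |z|^2 = 0.2442
Iter 3: z = -0.4302 + 0.6231i, |z|^2 = 0.5733
Iter 4: z = -0.8407 + -0.0421i, |z|^2 = 0.7085
Iter 5: z = 0.0674 + 0.5648i, |z|^2 = 0.3236
Iter 6: z = -0.9520 + 0.5702i, |z|^2 = 1.2314
Iter 7: z = -0.0564 + -0.5916i, |z|^2 = 0.3532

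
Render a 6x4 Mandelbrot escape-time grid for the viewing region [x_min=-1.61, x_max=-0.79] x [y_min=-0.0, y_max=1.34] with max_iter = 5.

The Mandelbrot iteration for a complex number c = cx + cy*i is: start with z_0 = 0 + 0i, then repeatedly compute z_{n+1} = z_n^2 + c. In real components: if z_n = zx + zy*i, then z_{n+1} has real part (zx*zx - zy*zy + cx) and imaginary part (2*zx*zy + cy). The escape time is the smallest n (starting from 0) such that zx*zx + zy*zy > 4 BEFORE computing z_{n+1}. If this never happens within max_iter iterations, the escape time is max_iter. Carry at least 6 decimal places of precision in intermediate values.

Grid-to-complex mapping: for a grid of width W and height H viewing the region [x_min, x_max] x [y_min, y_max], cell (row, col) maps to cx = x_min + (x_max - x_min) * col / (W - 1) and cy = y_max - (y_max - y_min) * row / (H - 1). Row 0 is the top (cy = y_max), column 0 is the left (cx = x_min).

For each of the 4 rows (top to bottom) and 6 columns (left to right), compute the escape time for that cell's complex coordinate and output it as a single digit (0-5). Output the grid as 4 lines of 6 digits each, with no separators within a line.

(row=0, col=0): c = -1.6100 + 1.3400i → escape time 1
(row=0, col=1): c = -1.4460 + 1.3400i → escape time 2
(row=0, col=2): c = -1.2820 + 1.3400i → escape time 2
(row=0, col=3): c = -1.1180 + 1.3400i → escape time 2
(row=0, col=4): c = -0.9540 + 1.3400i → escape time 2
(row=0, col=5): c = -0.7900 + 1.3400i → escape time 2
(row=1, col=0): c = -1.6100 + 0.8933i → escape time 3
(row=1, col=1): c = -1.4460 + 0.8933i → escape time 3
(row=1, col=2): c = -1.2820 + 0.8933i → escape time 3
(row=1, col=3): c = -1.1180 + 0.8933i → escape time 3
(row=1, col=4): c = -0.9540 + 0.8933i → escape time 3
(row=1, col=5): c = -0.7900 + 0.8933i → escape time 4
(row=2, col=0): c = -1.6100 + 0.4467i → escape time 3
(row=2, col=1): c = -1.4460 + 0.4467i → escape time 4
(row=2, col=2): c = -1.2820 + 0.4467i → escape time 5
(row=2, col=3): c = -1.1180 + 0.4467i → escape time 5
(row=2, col=4): c = -0.9540 + 0.4467i → escape time 5
(row=2, col=5): c = -0.7900 + 0.4467i → escape time 5
(row=3, col=0): c = -1.6100 + 0.0000i → escape time 5
(row=3, col=1): c = -1.4460 + 0.0000i → escape time 5
(row=3, col=2): c = -1.2820 + 0.0000i → escape time 5
(row=3, col=3): c = -1.1180 + 0.0000i → escape time 5
(row=3, col=4): c = -0.9540 + 0.0000i → escape time 5
(row=3, col=5): c = -0.7900 + 0.0000i → escape time 5

Answer: 122222
333334
345555
555555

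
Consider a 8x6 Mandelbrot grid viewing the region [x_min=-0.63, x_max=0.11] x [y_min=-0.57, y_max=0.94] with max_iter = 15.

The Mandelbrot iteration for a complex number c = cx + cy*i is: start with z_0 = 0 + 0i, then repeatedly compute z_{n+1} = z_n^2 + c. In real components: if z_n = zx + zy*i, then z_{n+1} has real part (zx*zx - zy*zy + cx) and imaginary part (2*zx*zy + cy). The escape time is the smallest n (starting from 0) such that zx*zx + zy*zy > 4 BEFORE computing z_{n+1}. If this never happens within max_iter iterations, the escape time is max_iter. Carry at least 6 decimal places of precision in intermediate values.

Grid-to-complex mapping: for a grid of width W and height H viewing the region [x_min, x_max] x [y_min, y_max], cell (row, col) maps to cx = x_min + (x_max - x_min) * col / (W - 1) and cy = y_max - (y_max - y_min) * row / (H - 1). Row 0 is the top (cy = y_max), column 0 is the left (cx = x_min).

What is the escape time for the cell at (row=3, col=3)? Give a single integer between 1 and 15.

z_0 = 0 + 0i, c = -0.3129 + 0.0340i
Iter 1: z = -0.3129 + 0.0340i, |z|^2 = 0.0990
Iter 2: z = -0.2161 + 0.0127i, |z|^2 = 0.0469
Iter 3: z = -0.2663 + 0.0285i, |z|^2 = 0.0717
Iter 4: z = -0.2428 + 0.0188i, |z|^2 = 0.0593
Iter 5: z = -0.2543 + 0.0249i, |z|^2 = 0.0653
Iter 6: z = -0.2488 + 0.0214i, |z|^2 = 0.0624
Iter 7: z = -0.2514 + 0.0234i, |z|^2 = 0.0638
Iter 8: z = -0.2502 + 0.0222i, |z|^2 = 0.0631
Iter 9: z = -0.2508 + 0.0229i, |z|^2 = 0.0634
Iter 10: z = -0.2505 + 0.0225i, |z|^2 = 0.0633
Iter 11: z = -0.2506 + 0.0227i, |z|^2 = 0.0633
Iter 12: z = -0.2506 + 0.0226i, |z|^2 = 0.0633
Iter 13: z = -0.2506 + 0.0227i, |z|^2 = 0.0633
Iter 14: z = -0.2506 + 0.0226i, |z|^2 = 0.0633

Answer: 15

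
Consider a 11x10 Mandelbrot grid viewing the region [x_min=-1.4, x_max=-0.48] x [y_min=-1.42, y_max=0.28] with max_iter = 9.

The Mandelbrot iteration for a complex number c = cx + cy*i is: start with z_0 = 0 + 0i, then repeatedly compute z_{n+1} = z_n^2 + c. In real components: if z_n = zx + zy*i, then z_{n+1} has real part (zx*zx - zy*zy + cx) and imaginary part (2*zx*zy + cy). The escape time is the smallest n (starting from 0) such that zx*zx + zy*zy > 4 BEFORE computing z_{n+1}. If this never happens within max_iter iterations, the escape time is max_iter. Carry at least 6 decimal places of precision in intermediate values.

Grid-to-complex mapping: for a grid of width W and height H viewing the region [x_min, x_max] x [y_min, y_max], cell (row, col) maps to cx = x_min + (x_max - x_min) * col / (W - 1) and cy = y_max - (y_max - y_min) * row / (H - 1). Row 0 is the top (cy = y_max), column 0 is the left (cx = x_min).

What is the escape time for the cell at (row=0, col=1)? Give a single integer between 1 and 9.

z_0 = 0 + 0i, c = -1.3080 + 0.2800i
Iter 1: z = -1.3080 + 0.2800i, |z|^2 = 1.7893
Iter 2: z = 0.3245 + -0.4525i, |z|^2 = 0.3100
Iter 3: z = -1.4075 + -0.0136i, |z|^2 = 1.9811
Iter 4: z = 0.6728 + 0.3184i, |z|^2 = 0.5540
Iter 5: z = -0.9567 + 0.7084i, |z|^2 = 1.4171
Iter 6: z = -0.8944 + -1.0754i, |z|^2 = 1.9565
Iter 7: z = -1.6646 + 2.2038i, |z|^2 = 7.6275
Escaped at iteration 7

Answer: 7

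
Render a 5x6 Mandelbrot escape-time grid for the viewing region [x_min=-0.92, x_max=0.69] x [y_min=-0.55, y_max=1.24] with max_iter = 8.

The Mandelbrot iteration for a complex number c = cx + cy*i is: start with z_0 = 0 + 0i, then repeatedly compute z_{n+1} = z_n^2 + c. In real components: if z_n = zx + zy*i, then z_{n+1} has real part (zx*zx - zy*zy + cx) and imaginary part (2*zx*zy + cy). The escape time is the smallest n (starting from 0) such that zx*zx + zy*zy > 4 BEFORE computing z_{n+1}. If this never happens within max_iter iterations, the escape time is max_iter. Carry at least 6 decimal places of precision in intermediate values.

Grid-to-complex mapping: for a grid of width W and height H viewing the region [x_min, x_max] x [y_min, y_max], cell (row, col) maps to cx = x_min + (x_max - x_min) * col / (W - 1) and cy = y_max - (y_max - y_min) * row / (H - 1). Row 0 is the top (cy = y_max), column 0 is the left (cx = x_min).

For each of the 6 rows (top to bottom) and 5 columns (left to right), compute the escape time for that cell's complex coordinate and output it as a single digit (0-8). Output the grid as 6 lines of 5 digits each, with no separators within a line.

Answer: 33322
34842
58883
88883
88883
58883

Derivation:
(row=0, col=0): c = -0.9200 + 1.2400i → escape time 3
(row=0, col=1): c = -0.5175 + 1.2400i → escape time 3
(row=0, col=2): c = -0.1150 + 1.2400i → escape time 3
(row=0, col=3): c = 0.2875 + 1.2400i → escape time 2
(row=0, col=4): c = 0.6900 + 1.2400i → escape time 2
(row=1, col=0): c = -0.9200 + 0.8820i → escape time 3
(row=1, col=1): c = -0.5175 + 0.8820i → escape time 4
(row=1, col=2): c = -0.1150 + 0.8820i → escape time 8
(row=1, col=3): c = 0.2875 + 0.8820i → escape time 4
(row=1, col=4): c = 0.6900 + 0.8820i → escape time 2
(row=2, col=0): c = -0.9200 + 0.5240i → escape time 5
(row=2, col=1): c = -0.5175 + 0.5240i → escape time 8
(row=2, col=2): c = -0.1150 + 0.5240i → escape time 8
(row=2, col=3): c = 0.2875 + 0.5240i → escape time 8
(row=2, col=4): c = 0.6900 + 0.5240i → escape time 3
(row=3, col=0): c = -0.9200 + 0.1660i → escape time 8
(row=3, col=1): c = -0.5175 + 0.1660i → escape time 8
(row=3, col=2): c = -0.1150 + 0.1660i → escape time 8
(row=3, col=3): c = 0.2875 + 0.1660i → escape time 8
(row=3, col=4): c = 0.6900 + 0.1660i → escape time 3
(row=4, col=0): c = -0.9200 + -0.1920i → escape time 8
(row=4, col=1): c = -0.5175 + -0.1920i → escape time 8
(row=4, col=2): c = -0.1150 + -0.1920i → escape time 8
(row=4, col=3): c = 0.2875 + -0.1920i → escape time 8
(row=4, col=4): c = 0.6900 + -0.1920i → escape time 3
(row=5, col=0): c = -0.9200 + -0.5500i → escape time 5
(row=5, col=1): c = -0.5175 + -0.5500i → escape time 8
(row=5, col=2): c = -0.1150 + -0.5500i → escape time 8
(row=5, col=3): c = 0.2875 + -0.5500i → escape time 8
(row=5, col=4): c = 0.6900 + -0.5500i → escape time 3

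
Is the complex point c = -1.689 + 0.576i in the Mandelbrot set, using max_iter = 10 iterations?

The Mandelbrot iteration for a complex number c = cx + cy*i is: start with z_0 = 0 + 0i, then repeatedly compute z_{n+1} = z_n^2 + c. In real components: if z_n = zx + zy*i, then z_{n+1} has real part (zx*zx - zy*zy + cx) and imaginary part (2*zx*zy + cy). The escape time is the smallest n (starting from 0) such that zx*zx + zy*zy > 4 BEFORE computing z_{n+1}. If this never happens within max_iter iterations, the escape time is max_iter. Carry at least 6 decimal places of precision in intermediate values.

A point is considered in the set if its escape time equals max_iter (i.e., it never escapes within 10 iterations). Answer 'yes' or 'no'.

z_0 = 0 + 0i, c = -1.6890 + 0.5760i
Iter 1: z = -1.6890 + 0.5760i, |z|^2 = 3.1845
Iter 2: z = 0.8319 + -1.3697i, |z|^2 = 2.5683
Iter 3: z = -2.8730 + -1.7031i, |z|^2 = 11.1547
Escaped at iteration 3

Answer: no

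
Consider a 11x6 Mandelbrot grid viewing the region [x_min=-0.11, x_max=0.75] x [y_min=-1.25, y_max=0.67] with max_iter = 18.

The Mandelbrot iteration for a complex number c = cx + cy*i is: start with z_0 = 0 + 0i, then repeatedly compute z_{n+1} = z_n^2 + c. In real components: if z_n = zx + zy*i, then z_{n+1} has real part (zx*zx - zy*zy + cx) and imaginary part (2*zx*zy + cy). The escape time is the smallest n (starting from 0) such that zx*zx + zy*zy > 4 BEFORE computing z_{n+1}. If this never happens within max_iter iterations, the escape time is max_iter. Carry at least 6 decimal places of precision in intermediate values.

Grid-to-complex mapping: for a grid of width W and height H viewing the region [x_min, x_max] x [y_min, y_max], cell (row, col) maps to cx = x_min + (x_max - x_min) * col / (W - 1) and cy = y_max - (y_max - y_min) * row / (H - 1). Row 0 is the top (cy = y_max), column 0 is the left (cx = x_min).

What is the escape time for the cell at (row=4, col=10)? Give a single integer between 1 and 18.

z_0 = 0 + 0i, c = 0.7500 + -0.8660i
Iter 1: z = 0.7500 + -0.8660i, |z|^2 = 1.3125
Iter 2: z = 0.5625 + -2.1650i, |z|^2 = 5.0037
Escaped at iteration 2

Answer: 2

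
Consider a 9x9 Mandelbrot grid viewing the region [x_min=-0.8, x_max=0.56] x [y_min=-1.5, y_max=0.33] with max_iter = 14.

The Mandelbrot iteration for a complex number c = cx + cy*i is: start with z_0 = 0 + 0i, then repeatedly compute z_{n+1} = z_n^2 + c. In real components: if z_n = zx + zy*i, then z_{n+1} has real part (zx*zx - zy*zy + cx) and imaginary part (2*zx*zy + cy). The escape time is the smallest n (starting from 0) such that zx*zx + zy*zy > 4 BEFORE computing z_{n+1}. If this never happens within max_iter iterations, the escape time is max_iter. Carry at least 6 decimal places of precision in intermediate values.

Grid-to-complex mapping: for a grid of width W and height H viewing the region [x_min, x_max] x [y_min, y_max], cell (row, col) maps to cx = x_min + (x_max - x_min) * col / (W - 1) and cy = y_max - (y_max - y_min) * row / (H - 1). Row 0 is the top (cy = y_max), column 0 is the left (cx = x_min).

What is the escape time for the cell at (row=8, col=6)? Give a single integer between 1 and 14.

Answer: 2

Derivation:
z_0 = 0 + 0i, c = 0.2200 + -1.5000i
Iter 1: z = 0.2200 + -1.5000i, |z|^2 = 2.2984
Iter 2: z = -1.9816 + -2.1600i, |z|^2 = 8.5923
Escaped at iteration 2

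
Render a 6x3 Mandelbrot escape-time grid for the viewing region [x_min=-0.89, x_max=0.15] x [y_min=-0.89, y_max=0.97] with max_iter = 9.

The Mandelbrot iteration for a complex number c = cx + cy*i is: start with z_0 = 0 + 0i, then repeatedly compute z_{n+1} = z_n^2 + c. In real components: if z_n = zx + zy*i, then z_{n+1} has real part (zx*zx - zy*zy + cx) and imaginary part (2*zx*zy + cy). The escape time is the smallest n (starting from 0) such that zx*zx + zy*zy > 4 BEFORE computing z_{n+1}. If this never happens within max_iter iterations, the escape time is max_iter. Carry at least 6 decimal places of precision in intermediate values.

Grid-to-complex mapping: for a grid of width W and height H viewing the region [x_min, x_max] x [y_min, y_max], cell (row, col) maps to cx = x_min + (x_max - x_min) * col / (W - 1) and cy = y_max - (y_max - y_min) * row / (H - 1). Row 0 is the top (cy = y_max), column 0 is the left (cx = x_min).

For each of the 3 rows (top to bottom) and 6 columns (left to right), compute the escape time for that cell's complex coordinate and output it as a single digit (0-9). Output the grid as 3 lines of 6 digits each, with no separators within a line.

Answer: 344694
999999
345895

Derivation:
(row=0, col=0): c = -0.8900 + 0.9700i → escape time 3
(row=0, col=1): c = -0.6820 + 0.9700i → escape time 4
(row=0, col=2): c = -0.4740 + 0.9700i → escape time 4
(row=0, col=3): c = -0.2660 + 0.9700i → escape time 6
(row=0, col=4): c = -0.0580 + 0.9700i → escape time 9
(row=0, col=5): c = 0.1500 + 0.9700i → escape time 4
(row=1, col=0): c = -0.8900 + 0.0400i → escape time 9
(row=1, col=1): c = -0.6820 + 0.0400i → escape time 9
(row=1, col=2): c = -0.4740 + 0.0400i → escape time 9
(row=1, col=3): c = -0.2660 + 0.0400i → escape time 9
(row=1, col=4): c = -0.0580 + 0.0400i → escape time 9
(row=1, col=5): c = 0.1500 + 0.0400i → escape time 9
(row=2, col=0): c = -0.8900 + -0.8900i → escape time 3
(row=2, col=1): c = -0.6820 + -0.8900i → escape time 4
(row=2, col=2): c = -0.4740 + -0.8900i → escape time 5
(row=2, col=3): c = -0.2660 + -0.8900i → escape time 8
(row=2, col=4): c = -0.0580 + -0.8900i → escape time 9
(row=2, col=5): c = 0.1500 + -0.8900i → escape time 5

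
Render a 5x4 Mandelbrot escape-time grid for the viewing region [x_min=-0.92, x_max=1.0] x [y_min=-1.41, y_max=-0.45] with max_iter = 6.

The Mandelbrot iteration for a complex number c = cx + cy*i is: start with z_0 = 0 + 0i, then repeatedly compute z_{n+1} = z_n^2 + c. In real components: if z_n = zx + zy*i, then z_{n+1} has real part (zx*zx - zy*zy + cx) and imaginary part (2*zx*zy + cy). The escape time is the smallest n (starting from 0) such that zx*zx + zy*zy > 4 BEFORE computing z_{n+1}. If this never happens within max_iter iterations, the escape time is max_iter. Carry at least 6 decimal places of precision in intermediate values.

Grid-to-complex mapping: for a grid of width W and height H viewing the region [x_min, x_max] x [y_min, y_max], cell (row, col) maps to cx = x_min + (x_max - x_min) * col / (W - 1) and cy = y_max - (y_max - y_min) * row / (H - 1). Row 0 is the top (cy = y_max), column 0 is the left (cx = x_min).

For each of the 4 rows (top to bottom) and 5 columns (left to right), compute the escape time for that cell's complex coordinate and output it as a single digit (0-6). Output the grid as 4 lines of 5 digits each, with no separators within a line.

Answer: 66652
46632
34422
22222

Derivation:
(row=0, col=0): c = -0.9200 + -0.4500i → escape time 6
(row=0, col=1): c = -0.4400 + -0.4500i → escape time 6
(row=0, col=2): c = 0.0400 + -0.4500i → escape time 6
(row=0, col=3): c = 0.5200 + -0.4500i → escape time 5
(row=0, col=4): c = 1.0000 + -0.4500i → escape time 2
(row=1, col=0): c = -0.9200 + -0.7700i → escape time 4
(row=1, col=1): c = -0.4400 + -0.7700i → escape time 6
(row=1, col=2): c = 0.0400 + -0.7700i → escape time 6
(row=1, col=3): c = 0.5200 + -0.7700i → escape time 3
(row=1, col=4): c = 1.0000 + -0.7700i → escape time 2
(row=2, col=0): c = -0.9200 + -1.0900i → escape time 3
(row=2, col=1): c = -0.4400 + -1.0900i → escape time 4
(row=2, col=2): c = 0.0400 + -1.0900i → escape time 4
(row=2, col=3): c = 0.5200 + -1.0900i → escape time 2
(row=2, col=4): c = 1.0000 + -1.0900i → escape time 2
(row=3, col=0): c = -0.9200 + -1.4100i → escape time 2
(row=3, col=1): c = -0.4400 + -1.4100i → escape time 2
(row=3, col=2): c = 0.0400 + -1.4100i → escape time 2
(row=3, col=3): c = 0.5200 + -1.4100i → escape time 2
(row=3, col=4): c = 1.0000 + -1.4100i → escape time 2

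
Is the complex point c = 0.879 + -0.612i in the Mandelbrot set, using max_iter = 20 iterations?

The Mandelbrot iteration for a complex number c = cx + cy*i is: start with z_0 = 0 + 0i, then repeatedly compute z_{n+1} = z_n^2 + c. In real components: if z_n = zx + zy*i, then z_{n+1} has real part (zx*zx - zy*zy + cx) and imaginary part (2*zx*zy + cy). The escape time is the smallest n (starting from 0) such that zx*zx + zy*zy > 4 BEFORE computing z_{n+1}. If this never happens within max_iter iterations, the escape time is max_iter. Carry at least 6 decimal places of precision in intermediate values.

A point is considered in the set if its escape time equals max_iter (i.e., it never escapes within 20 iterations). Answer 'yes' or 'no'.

z_0 = 0 + 0i, c = 0.8790 + -0.6120i
Iter 1: z = 0.8790 + -0.6120i, |z|^2 = 1.1472
Iter 2: z = 1.2771 + -1.6879i, |z|^2 = 4.4800
Escaped at iteration 2

Answer: no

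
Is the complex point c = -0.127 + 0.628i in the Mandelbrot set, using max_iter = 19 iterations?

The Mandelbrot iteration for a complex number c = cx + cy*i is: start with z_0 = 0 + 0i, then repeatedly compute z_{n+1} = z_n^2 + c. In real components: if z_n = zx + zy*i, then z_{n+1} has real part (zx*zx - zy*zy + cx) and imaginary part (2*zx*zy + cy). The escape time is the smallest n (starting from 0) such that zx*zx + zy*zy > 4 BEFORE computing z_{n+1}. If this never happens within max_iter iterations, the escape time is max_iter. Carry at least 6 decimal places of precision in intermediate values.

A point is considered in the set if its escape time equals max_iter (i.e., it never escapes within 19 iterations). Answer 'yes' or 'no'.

z_0 = 0 + 0i, c = -0.1270 + 0.6280i
Iter 1: z = -0.1270 + 0.6280i, |z|^2 = 0.4105
Iter 2: z = -0.5053 + 0.4685i, |z|^2 = 0.4748
Iter 3: z = -0.0912 + 0.1546i, |z|^2 = 0.0322
Iter 4: z = -0.1426 + 0.5998i, |z|^2 = 0.3801
Iter 5: z = -0.4664 + 0.4570i, |z|^2 = 0.4264
Iter 6: z = -0.1183 + 0.2017i, |z|^2 = 0.0547
Iter 7: z = -0.1537 + 0.5803i, |z|^2 = 0.3604
Iter 8: z = -0.4401 + 0.4496i, |z|^2 = 0.3959
Iter 9: z = -0.1354 + 0.2322i, |z|^2 = 0.0723
Iter 10: z = -0.1626 + 0.5651i, |z|^2 = 0.3458
Iter 11: z = -0.4199 + 0.4442i, |z|^2 = 0.3737
Iter 12: z = -0.1480 + 0.2549i, |z|^2 = 0.0869
Iter 13: z = -0.1701 + 0.5525i, |z|^2 = 0.3342
Iter 14: z = -0.4033 + 0.4401i, |z|^2 = 0.3563
Iter 15: z = -0.1580 + 0.2730i, |z|^2 = 0.0995
Iter 16: z = -0.1766 + 0.5417i, |z|^2 = 0.3247
Iter 17: z = -0.3893 + 0.4367i, |z|^2 = 0.3423
Iter 18: z = -0.1661 + 0.2880i, |z|^2 = 0.1105
Did not escape in 19 iterations → in set

Answer: yes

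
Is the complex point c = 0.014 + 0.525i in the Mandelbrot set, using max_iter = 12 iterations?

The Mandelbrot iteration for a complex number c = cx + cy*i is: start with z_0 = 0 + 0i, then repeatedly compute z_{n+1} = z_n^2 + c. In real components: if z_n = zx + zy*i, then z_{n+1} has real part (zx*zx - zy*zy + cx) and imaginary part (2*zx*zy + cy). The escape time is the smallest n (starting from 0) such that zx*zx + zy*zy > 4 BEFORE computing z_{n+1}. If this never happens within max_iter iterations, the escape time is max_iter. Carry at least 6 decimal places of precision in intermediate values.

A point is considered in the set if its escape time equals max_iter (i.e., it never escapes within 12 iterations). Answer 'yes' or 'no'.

z_0 = 0 + 0i, c = 0.0140 + 0.5250i
Iter 1: z = 0.0140 + 0.5250i, |z|^2 = 0.2758
Iter 2: z = -0.2614 + 0.5397i, |z|^2 = 0.3596
Iter 3: z = -0.2089 + 0.2428i, |z|^2 = 0.1026
Iter 4: z = -0.0013 + 0.4235i, |z|^2 = 0.1794
Iter 5: z = -0.1654 + 0.5239i, |z|^2 = 0.3018
Iter 6: z = -0.2331 + 0.3517i, |z|^2 = 0.1780
Iter 7: z = -0.0554 + 0.3610i, |z|^2 = 0.1334
Iter 8: z = -0.1133 + 0.4850i, |z|^2 = 0.2481
Iter 9: z = -0.2084 + 0.4151i, |z|^2 = 0.2158
Iter 10: z = -0.1149 + 0.3520i, |z|^2 = 0.1371
Iter 11: z = -0.0967 + 0.4441i, |z|^2 = 0.2066
Did not escape in 12 iterations → in set

Answer: yes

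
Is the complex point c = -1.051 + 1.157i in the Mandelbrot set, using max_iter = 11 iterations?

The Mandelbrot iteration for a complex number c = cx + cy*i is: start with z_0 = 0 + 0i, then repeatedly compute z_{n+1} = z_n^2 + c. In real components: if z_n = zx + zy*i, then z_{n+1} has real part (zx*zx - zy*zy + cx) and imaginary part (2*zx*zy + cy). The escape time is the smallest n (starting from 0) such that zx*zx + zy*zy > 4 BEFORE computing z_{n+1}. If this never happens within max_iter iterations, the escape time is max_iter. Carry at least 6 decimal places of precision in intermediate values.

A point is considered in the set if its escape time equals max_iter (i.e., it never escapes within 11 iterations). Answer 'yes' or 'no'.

Answer: no

Derivation:
z_0 = 0 + 0i, c = -1.0510 + 1.1570i
Iter 1: z = -1.0510 + 1.1570i, |z|^2 = 2.4432
Iter 2: z = -1.2850 + -1.2750i, |z|^2 = 3.2770
Iter 3: z = -1.0253 + 4.4339i, |z|^2 = 20.7108
Escaped at iteration 3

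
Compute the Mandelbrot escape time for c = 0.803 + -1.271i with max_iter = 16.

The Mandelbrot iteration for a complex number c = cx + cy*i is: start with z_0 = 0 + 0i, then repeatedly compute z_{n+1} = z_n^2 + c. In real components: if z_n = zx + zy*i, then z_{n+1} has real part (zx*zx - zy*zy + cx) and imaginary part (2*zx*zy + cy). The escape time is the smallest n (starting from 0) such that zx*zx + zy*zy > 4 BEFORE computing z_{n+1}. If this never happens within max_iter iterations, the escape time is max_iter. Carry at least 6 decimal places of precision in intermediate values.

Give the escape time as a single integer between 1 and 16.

z_0 = 0 + 0i, c = 0.8030 + -1.2710i
Iter 1: z = 0.8030 + -1.2710i, |z|^2 = 2.2602
Iter 2: z = -0.1676 + -3.3122i, |z|^2 = 10.9989
Escaped at iteration 2

Answer: 2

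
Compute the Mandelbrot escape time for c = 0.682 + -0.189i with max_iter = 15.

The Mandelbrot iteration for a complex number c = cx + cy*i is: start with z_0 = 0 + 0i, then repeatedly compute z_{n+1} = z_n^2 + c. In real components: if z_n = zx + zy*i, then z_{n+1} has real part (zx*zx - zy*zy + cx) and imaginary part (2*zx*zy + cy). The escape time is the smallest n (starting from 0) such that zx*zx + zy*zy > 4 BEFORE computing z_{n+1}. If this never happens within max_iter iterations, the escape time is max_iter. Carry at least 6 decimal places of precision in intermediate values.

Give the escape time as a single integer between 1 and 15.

z_0 = 0 + 0i, c = 0.6820 + -0.1890i
Iter 1: z = 0.6820 + -0.1890i, |z|^2 = 0.5008
Iter 2: z = 1.1114 + -0.4468i, |z|^2 = 1.4348
Iter 3: z = 1.7176 + -1.1821i, |z|^2 = 4.3476
Escaped at iteration 3

Answer: 3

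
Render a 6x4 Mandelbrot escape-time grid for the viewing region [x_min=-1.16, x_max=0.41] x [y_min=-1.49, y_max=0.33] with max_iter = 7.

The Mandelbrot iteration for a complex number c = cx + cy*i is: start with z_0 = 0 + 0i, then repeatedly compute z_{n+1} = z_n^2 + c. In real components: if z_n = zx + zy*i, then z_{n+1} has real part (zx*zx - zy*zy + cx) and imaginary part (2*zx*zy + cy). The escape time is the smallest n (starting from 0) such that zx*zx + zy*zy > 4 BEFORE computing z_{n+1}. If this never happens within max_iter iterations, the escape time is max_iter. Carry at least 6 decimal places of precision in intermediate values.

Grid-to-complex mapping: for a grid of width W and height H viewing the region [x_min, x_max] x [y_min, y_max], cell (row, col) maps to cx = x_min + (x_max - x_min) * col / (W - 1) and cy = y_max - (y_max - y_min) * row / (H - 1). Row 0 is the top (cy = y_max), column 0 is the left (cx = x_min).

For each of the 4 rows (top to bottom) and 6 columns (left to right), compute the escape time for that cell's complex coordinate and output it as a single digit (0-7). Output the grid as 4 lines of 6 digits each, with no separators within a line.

Answer: 777777
777777
334753
222222

Derivation:
(row=0, col=0): c = -1.1600 + 0.3300i → escape time 7
(row=0, col=1): c = -0.8460 + 0.3300i → escape time 7
(row=0, col=2): c = -0.5320 + 0.3300i → escape time 7
(row=0, col=3): c = -0.2180 + 0.3300i → escape time 7
(row=0, col=4): c = 0.0960 + 0.3300i → escape time 7
(row=0, col=5): c = 0.4100 + 0.3300i → escape time 7
(row=1, col=0): c = -1.1600 + -0.2767i → escape time 7
(row=1, col=1): c = -0.8460 + -0.2767i → escape time 7
(row=1, col=2): c = -0.5320 + -0.2767i → escape time 7
(row=1, col=3): c = -0.2180 + -0.2767i → escape time 7
(row=1, col=4): c = 0.0960 + -0.2767i → escape time 7
(row=1, col=5): c = 0.4100 + -0.2767i → escape time 7
(row=2, col=0): c = -1.1600 + -0.8833i → escape time 3
(row=2, col=1): c = -0.8460 + -0.8833i → escape time 3
(row=2, col=2): c = -0.5320 + -0.8833i → escape time 4
(row=2, col=3): c = -0.2180 + -0.8833i → escape time 7
(row=2, col=4): c = 0.0960 + -0.8833i → escape time 5
(row=2, col=5): c = 0.4100 + -0.8833i → escape time 3
(row=3, col=0): c = -1.1600 + -1.4900i → escape time 2
(row=3, col=1): c = -0.8460 + -1.4900i → escape time 2
(row=3, col=2): c = -0.5320 + -1.4900i → escape time 2
(row=3, col=3): c = -0.2180 + -1.4900i → escape time 2
(row=3, col=4): c = 0.0960 + -1.4900i → escape time 2
(row=3, col=5): c = 0.4100 + -1.4900i → escape time 2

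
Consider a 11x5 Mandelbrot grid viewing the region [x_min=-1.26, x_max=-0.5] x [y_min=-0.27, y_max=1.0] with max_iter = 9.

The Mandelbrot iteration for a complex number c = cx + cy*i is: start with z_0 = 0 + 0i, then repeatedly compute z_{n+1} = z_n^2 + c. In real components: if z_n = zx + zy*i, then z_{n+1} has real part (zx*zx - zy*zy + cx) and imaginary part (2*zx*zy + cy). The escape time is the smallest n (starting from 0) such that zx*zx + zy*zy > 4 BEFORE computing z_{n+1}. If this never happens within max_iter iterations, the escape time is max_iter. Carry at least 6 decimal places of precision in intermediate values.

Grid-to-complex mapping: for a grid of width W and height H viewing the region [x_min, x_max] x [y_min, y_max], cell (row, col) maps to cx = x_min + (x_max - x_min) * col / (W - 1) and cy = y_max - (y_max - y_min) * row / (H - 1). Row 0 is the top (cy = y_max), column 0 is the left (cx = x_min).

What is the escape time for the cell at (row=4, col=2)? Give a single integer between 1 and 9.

z_0 = 0 + 0i, c = -1.1080 + -0.2700i
Iter 1: z = -1.1080 + -0.2700i, |z|^2 = 1.3006
Iter 2: z = 0.0468 + 0.3283i, |z|^2 = 0.1100
Iter 3: z = -1.2136 + -0.2393i, |z|^2 = 1.5301
Iter 4: z = 0.3076 + 0.3108i, |z|^2 = 0.1912
Iter 5: z = -1.1100 + -0.0788i, |z|^2 = 1.2383
Iter 6: z = 0.1179 + -0.0951i, |z|^2 = 0.0229
Iter 7: z = -1.1031 + -0.2924i, |z|^2 = 1.3024
Iter 8: z = 0.0234 + 0.3751i, |z|^2 = 0.1413

Answer: 9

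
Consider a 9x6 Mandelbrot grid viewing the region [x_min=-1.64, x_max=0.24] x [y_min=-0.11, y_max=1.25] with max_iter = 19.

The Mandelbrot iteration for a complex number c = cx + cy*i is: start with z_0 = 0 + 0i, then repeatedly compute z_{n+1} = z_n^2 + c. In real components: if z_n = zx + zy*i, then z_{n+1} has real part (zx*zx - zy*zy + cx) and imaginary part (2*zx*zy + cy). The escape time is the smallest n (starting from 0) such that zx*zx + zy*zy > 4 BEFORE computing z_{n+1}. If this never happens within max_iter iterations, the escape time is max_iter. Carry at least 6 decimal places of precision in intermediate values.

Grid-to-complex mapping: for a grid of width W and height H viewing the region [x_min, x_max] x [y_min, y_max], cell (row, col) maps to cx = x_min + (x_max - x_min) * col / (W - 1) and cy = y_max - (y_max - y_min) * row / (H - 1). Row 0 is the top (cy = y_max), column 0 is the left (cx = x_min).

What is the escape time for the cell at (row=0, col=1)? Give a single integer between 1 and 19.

Answer: 2

Derivation:
z_0 = 0 + 0i, c = -1.4050 + 1.2500i
Iter 1: z = -1.4050 + 1.2500i, |z|^2 = 3.5365
Iter 2: z = -0.9935 + -2.2625i, |z|^2 = 6.1059
Escaped at iteration 2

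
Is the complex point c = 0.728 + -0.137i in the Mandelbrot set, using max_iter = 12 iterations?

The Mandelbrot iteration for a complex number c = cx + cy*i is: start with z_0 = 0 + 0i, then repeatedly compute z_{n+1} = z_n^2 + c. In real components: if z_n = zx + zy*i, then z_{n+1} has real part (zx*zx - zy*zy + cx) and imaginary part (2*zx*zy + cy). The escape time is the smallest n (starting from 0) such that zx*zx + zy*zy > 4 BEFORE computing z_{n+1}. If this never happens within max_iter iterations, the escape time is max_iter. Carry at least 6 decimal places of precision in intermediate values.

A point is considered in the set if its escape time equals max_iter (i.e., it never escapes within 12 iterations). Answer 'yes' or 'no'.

Answer: no

Derivation:
z_0 = 0 + 0i, c = 0.7280 + -0.1370i
Iter 1: z = 0.7280 + -0.1370i, |z|^2 = 0.5488
Iter 2: z = 1.2392 + -0.3365i, |z|^2 = 1.6489
Iter 3: z = 2.1504 + -0.9709i, |z|^2 = 5.5671
Escaped at iteration 3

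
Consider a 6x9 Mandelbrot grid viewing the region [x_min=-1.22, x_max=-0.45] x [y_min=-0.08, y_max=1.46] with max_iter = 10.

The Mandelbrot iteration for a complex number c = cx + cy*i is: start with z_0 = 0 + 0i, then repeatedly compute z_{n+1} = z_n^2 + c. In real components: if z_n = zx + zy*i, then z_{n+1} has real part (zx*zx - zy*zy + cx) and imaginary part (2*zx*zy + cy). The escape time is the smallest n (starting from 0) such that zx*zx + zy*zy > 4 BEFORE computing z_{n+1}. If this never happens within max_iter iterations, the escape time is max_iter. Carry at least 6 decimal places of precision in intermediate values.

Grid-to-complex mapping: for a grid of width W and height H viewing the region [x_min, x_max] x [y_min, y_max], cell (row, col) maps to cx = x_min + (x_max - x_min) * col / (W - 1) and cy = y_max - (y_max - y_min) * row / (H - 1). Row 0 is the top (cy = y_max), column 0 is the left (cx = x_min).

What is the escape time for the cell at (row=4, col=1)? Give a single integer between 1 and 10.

z_0 = 0 + 0i, c = -1.0660 + 0.6900i
Iter 1: z = -1.0660 + 0.6900i, |z|^2 = 1.6125
Iter 2: z = -0.4057 + -0.7811i, |z|^2 = 0.7747
Iter 3: z = -1.5115 + 1.3238i, |z|^2 = 4.0370
Escaped at iteration 3

Answer: 3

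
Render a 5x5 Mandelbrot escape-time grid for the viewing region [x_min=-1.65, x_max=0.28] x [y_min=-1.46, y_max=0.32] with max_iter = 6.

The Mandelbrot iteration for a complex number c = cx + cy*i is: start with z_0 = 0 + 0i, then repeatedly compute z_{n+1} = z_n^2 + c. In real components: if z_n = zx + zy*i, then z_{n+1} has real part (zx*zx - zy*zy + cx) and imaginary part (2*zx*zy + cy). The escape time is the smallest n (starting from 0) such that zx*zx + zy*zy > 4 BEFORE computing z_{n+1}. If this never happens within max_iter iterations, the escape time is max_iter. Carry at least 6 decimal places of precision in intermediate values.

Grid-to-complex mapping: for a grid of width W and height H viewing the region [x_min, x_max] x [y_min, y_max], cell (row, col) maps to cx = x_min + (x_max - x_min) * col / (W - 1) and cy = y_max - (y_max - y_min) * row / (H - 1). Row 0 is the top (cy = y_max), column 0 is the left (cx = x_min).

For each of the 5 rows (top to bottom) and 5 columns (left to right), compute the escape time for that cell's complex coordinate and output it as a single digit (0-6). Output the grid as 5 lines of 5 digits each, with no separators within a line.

Answer: 46666
56666
34666
23363
12222

Derivation:
(row=0, col=0): c = -1.6500 + 0.3200i → escape time 4
(row=0, col=1): c = -1.1675 + 0.3200i → escape time 6
(row=0, col=2): c = -0.6850 + 0.3200i → escape time 6
(row=0, col=3): c = -0.2025 + 0.3200i → escape time 6
(row=0, col=4): c = 0.2800 + 0.3200i → escape time 6
(row=1, col=0): c = -1.6500 + -0.1250i → escape time 5
(row=1, col=1): c = -1.1675 + -0.1250i → escape time 6
(row=1, col=2): c = -0.6850 + -0.1250i → escape time 6
(row=1, col=3): c = -0.2025 + -0.1250i → escape time 6
(row=1, col=4): c = 0.2800 + -0.1250i → escape time 6
(row=2, col=0): c = -1.6500 + -0.5700i → escape time 3
(row=2, col=1): c = -1.1675 + -0.5700i → escape time 4
(row=2, col=2): c = -0.6850 + -0.5700i → escape time 6
(row=2, col=3): c = -0.2025 + -0.5700i → escape time 6
(row=2, col=4): c = 0.2800 + -0.5700i → escape time 6
(row=3, col=0): c = -1.6500 + -1.0150i → escape time 2
(row=3, col=1): c = -1.1675 + -1.0150i → escape time 3
(row=3, col=2): c = -0.6850 + -1.0150i → escape time 3
(row=3, col=3): c = -0.2025 + -1.0150i → escape time 6
(row=3, col=4): c = 0.2800 + -1.0150i → escape time 3
(row=4, col=0): c = -1.6500 + -1.4600i → escape time 1
(row=4, col=1): c = -1.1675 + -1.4600i → escape time 2
(row=4, col=2): c = -0.6850 + -1.4600i → escape time 2
(row=4, col=3): c = -0.2025 + -1.4600i → escape time 2
(row=4, col=4): c = 0.2800 + -1.4600i → escape time 2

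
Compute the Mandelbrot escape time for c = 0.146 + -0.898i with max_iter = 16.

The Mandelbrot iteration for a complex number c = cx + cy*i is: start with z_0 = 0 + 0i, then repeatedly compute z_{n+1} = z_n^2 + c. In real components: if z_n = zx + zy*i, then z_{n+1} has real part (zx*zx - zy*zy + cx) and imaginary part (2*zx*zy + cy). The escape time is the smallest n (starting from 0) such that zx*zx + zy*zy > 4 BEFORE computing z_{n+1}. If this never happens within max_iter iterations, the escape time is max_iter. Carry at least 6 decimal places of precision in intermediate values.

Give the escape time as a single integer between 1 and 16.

Answer: 5

Derivation:
z_0 = 0 + 0i, c = 0.1460 + -0.8980i
Iter 1: z = 0.1460 + -0.8980i, |z|^2 = 0.8277
Iter 2: z = -0.6391 + -1.1602i, |z|^2 = 1.7545
Iter 3: z = -0.7917 + 0.5850i, |z|^2 = 0.9689
Iter 4: z = 0.4306 + -1.8242i, |z|^2 = 3.5130
Iter 5: z = -2.9963 + -2.4688i, |z|^2 = 15.0729
Escaped at iteration 5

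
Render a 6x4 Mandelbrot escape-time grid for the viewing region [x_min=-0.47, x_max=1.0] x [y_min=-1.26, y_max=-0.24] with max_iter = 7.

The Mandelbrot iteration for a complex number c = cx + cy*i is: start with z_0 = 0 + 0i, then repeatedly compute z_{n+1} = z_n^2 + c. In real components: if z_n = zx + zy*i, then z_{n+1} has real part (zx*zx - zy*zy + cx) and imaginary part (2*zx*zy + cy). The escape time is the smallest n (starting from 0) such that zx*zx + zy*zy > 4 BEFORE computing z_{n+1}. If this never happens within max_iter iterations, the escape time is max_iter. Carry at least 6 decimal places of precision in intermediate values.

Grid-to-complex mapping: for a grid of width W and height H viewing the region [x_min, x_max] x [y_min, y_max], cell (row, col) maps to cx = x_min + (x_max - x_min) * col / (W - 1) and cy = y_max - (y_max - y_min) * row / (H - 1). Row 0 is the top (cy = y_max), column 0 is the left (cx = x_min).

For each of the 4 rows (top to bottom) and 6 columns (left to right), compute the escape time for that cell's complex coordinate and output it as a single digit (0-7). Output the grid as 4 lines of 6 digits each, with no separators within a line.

(row=0, col=0): c = -0.4700 + -0.2400i → escape time 7
(row=0, col=1): c = -0.1760 + -0.2400i → escape time 7
(row=0, col=2): c = 0.1180 + -0.2400i → escape time 7
(row=0, col=3): c = 0.4120 + -0.2400i → escape time 7
(row=0, col=4): c = 0.7060 + -0.2400i → escape time 3
(row=0, col=5): c = 1.0000 + -0.2400i → escape time 2
(row=1, col=0): c = -0.4700 + -0.5800i → escape time 7
(row=1, col=1): c = -0.1760 + -0.5800i → escape time 7
(row=1, col=2): c = 0.1180 + -0.5800i → escape time 7
(row=1, col=3): c = 0.4120 + -0.5800i → escape time 7
(row=1, col=4): c = 0.7060 + -0.5800i → escape time 3
(row=1, col=5): c = 1.0000 + -0.5800i → escape time 2
(row=2, col=0): c = -0.4700 + -0.9200i → escape time 4
(row=2, col=1): c = -0.1760 + -0.9200i → escape time 7
(row=2, col=2): c = 0.1180 + -0.9200i → escape time 5
(row=2, col=3): c = 0.4120 + -0.9200i → escape time 3
(row=2, col=4): c = 0.7060 + -0.9200i → escape time 2
(row=2, col=5): c = 1.0000 + -0.9200i → escape time 2
(row=3, col=0): c = -0.4700 + -1.2600i → escape time 3
(row=3, col=1): c = -0.1760 + -1.2600i → escape time 3
(row=3, col=2): c = 0.1180 + -1.2600i → escape time 2
(row=3, col=3): c = 0.4120 + -1.2600i → escape time 2
(row=3, col=4): c = 0.7060 + -1.2600i → escape time 2
(row=3, col=5): c = 1.0000 + -1.2600i → escape time 2

Answer: 777732
777732
475322
332222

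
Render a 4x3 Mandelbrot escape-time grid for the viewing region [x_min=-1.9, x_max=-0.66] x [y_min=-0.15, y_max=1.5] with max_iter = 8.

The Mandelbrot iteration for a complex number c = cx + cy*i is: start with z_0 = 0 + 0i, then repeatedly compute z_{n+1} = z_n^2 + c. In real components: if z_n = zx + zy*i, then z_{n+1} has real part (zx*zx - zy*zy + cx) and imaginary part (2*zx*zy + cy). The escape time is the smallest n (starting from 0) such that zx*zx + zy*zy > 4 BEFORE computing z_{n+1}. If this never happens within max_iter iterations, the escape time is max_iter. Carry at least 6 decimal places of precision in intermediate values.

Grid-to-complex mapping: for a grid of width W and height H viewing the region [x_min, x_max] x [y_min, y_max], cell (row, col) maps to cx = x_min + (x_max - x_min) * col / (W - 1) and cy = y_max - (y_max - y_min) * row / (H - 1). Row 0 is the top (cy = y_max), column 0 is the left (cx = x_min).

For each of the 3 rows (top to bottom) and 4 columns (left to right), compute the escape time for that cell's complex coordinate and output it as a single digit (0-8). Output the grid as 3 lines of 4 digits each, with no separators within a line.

Answer: 1122
1346
4688

Derivation:
(row=0, col=0): c = -1.9000 + 1.5000i → escape time 1
(row=0, col=1): c = -1.4867 + 1.5000i → escape time 1
(row=0, col=2): c = -1.0733 + 1.5000i → escape time 2
(row=0, col=3): c = -0.6600 + 1.5000i → escape time 2
(row=1, col=0): c = -1.9000 + 0.6750i → escape time 1
(row=1, col=1): c = -1.4867 + 0.6750i → escape time 3
(row=1, col=2): c = -1.0733 + 0.6750i → escape time 4
(row=1, col=3): c = -0.6600 + 0.6750i → escape time 6
(row=2, col=0): c = -1.9000 + -0.1500i → escape time 4
(row=2, col=1): c = -1.4867 + -0.1500i → escape time 6
(row=2, col=2): c = -1.0733 + -0.1500i → escape time 8
(row=2, col=3): c = -0.6600 + -0.1500i → escape time 8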